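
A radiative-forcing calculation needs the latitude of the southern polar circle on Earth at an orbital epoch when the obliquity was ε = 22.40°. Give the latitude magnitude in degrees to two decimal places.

67.60°

The polar circle is the lowest latitude that experiences at least one full rotation of continuous darkness at the northern-summer solstice; it lies at |ϕ| = 90° − ε = 90° − 22.40° = 67.60°.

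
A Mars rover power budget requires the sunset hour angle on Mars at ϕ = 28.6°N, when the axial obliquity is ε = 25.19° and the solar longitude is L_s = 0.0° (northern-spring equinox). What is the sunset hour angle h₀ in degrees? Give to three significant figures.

h₀ = 90.0°

Solar declination: sin δ = sin ε · sin L_s = sin 25.19° × sin 0.0° = 0.00000, so δ = +0.000°.
cos h₀ = −tan ϕ · tan δ = −tan(+28.6°) × tan(+0.000°) = -0.0000, so h₀ = 1.5708 rad = 90.00°.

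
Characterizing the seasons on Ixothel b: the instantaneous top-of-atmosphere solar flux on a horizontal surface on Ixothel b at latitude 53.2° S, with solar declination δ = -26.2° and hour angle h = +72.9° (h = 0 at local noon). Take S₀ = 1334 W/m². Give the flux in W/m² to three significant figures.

682 W/m²

cos θ_z = sin φ sin δ + cos φ cos δ cos h = 0.353528 + 0.158040 = 0.511568.
Flux = S₀ · cos θ_z = 1334 × 0.511568 = 682.4 W/m².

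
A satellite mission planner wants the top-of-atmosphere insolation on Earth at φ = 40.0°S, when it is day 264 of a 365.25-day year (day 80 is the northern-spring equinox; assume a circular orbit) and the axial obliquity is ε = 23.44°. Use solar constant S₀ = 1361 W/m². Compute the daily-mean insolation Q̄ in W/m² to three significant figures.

Solar longitude: λ_s = 360° × (264 − 80)/365.25 = 181.355°.
sin δ = sin 23.44° × sin 181.355° = -0.00941, so δ = -0.539°.
cos H₀ = −tan(-40.0°) tan(-0.539°) = -0.0079, H₀ = 1.5787 rad.
Bracket: H₀ sin φ sin δ + cos φ cos δ sin H₀ = 1.5787×-0.64279×-0.00941 + 0.76604×0.99996×0.99997 = 0.009549 + 0.765986 = 0.775535.
Q̄ = (S₀/π) × [bracket] = (1361/π) × 0.775535 = 336.0 W/m².

Q̄ ≈ 336 W/m²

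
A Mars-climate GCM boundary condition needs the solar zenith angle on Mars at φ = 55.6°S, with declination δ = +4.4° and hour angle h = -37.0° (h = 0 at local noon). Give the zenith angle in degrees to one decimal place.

cos θ_z = sin φ sin δ + cos φ cos δ cos h = -0.063302 + 0.449873 = 0.386571.
θ_z = arccos(0.386571) = 67.3°.

θ_z = 67.3°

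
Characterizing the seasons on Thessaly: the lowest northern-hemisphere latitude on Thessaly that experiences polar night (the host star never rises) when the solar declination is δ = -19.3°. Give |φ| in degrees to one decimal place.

|φ| = 70.7°

Polar night requires cos H₀ = −tan φ tan δ ≥ 1, i.e. tan φ tan δ ≤ −1.
The boundary is |tan φ| · |tan δ| = 1, so |φ| = 90° − |δ| = 90° − 19.3° = 70.7° in the northern hemisphere.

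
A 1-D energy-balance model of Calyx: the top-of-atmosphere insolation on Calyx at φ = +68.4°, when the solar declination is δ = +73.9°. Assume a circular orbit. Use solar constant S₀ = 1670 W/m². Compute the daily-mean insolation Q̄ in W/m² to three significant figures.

Q̄ ≈ 1.49e+03 W/m²

cos H₀ = −tan(+68.4°) tan(+73.900°) = -8.7505 ≤ −1 ⇒ polar day, H₀ = π.
Bracket: H₀ sin φ sin δ + cos φ cos δ sin H₀ = 3.1416×0.92978×0.96078 + 0.36812×0.27731×0.00000 = 2.806435 + 0.000000 = 2.806435.
Q̄ = (S₀/π) × [bracket] = (1670/π) × 2.806435 = 1492 W/m².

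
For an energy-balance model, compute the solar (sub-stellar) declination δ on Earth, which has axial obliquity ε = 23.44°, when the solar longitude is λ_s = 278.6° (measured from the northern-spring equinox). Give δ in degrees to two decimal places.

sin δ = sin ε · sin λ_s = sin 23.44° × sin 278.6° = -0.393316.
δ = arcsin(-0.393316) = -23.16°.

δ = -23.16°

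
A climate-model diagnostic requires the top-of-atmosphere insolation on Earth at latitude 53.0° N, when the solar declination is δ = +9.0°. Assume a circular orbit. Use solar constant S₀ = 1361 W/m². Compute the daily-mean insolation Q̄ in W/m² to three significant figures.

cos H₀ = −tan(+53.0°) tan(+9.000°) = -0.2102, H₀ = 1.7826 rad.
Bracket: H₀ sin φ sin δ + cos φ cos δ sin H₀ = 1.7826×0.79864×0.15643 + 0.60182×0.98769×0.97766 = 0.222702 + 0.581132 = 0.803834.
Q̄ = (S₀/π) × [bracket] = (1361/π) × 0.803834 = 348.2 W/m².

Q̄ ≈ 348 W/m²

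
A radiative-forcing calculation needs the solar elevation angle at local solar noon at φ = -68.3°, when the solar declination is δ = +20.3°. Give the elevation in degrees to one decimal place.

At local noon the hour angle is zero, so the zenith angle equals |φ − δ| = |-68.3° − (+20.300°)| = 88.600°.
Elevation = 90° − 88.600° = 1.4°.

1.4°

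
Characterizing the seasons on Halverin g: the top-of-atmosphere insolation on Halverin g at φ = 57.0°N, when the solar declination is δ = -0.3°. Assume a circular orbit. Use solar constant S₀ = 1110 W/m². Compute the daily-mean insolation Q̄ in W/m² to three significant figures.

cos H₀ = −tan(+57.0°) tan(-0.300°) = 0.0081, H₀ = 1.5627 rad.
Bracket: H₀ sin φ sin δ + cos φ cos δ sin H₀ = 1.5627×0.83867×-0.00524 + 0.54464×0.99999×0.99997 = -0.006867 + 0.544618 = 0.537751.
Q̄ = (S₀/π) × [bracket] = (1110/π) × 0.537751 = 190.0 W/m².

Q̄ ≈ 190 W/m²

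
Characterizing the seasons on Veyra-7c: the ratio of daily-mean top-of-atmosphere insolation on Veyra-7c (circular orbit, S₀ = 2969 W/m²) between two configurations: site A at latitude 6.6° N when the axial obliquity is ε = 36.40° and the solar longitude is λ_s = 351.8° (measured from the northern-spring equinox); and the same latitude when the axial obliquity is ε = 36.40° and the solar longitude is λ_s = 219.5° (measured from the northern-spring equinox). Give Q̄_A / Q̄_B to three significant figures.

— Configuration A (φ=+6.6°):
Solar declination: sin δ = sin ε · sin λ_s = sin 36.40° × sin 351.8° = -0.08464, so δ = -4.855°.
cos H₀ = −tan(+6.6°) tan(-4.855°) = 0.0098, H₀ = 1.5610 rad.
Bracket: H₀ sin φ sin δ + cos φ cos δ sin H₀ = 1.5610×0.11494×-0.08464 + 0.99337×0.99641×0.99995 = -0.015186 + 0.989754 = 0.974568.
Q̄ = (S₀/π) × [bracket] = (2969/π) × 0.974568 = 921.03 W/m².
— Configuration B (φ=+6.6°):
Solar declination: sin δ = sin ε · sin λ_s = sin 36.40° × sin 219.5° = -0.37746, so δ = -22.176°.
cos H₀ = −tan(+6.6°) tan(-22.176°) = 0.0472, H₀ = 1.5236 rad.
Bracket: H₀ sin φ sin δ + cos φ cos δ sin H₀ = 1.5236×0.11494×-0.37746 + 0.99337×0.92603×0.99889 = -0.066102 + 0.918869 = 0.852767.
Q̄ = (S₀/π) × [bracket] = (2969/π) × 0.852767 = 805.92 W/m².
Ratio Q̄_A / Q̄_B = 921.03 / 805.92 = 1.143.

Q̄_A / Q̄_B ≈ 1.14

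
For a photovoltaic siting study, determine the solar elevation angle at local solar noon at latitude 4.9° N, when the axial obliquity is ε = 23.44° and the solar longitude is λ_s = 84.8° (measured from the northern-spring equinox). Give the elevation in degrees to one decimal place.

Solar declination: sin δ = sin ε · sin λ_s = sin 23.44° × sin 84.8° = 0.39615, so δ = +23.338°.
At local noon the hour angle is zero, so the zenith angle equals |φ − δ| = |+4.9° − (+23.338°)| = 18.438°.
Elevation = 90° − 18.438° = 71.6°.

71.6°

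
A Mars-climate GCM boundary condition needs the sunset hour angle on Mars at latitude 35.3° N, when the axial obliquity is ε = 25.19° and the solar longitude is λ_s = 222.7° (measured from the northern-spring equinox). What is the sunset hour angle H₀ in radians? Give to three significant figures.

H₀ = 1.36 rad

Solar declination: sin δ = sin ε · sin λ_s = sin 25.19° × sin 222.7° = -0.28864, so δ = -16.777°.
cos H₀ = −tan φ · tan δ = −tan(+35.3°) × tan(-16.777°) = 0.2135, so H₀ = 1.3557 rad = 77.68°.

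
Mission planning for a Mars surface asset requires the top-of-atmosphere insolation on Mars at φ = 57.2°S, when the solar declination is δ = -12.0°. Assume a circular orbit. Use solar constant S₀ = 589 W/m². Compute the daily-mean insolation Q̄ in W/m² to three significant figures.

Q̄ ≈ 156 W/m²

cos H₀ = −tan(-57.2°) tan(-12.000°) = -0.3298, H₀ = 1.9069 rad.
Bracket: H₀ sin φ sin δ + cos φ cos δ sin H₀ = 1.9069×-0.84057×-0.20791 + 0.54171×0.97815×0.94404 = 0.333255 + 0.500222 = 0.833477.
Q̄ = (S₀/π) × [bracket] = (589/π) × 0.833477 = 156.3 W/m².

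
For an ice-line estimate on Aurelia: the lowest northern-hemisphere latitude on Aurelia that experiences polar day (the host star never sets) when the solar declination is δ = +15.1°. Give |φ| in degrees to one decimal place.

Polar day requires cos H₀ = −tan φ tan δ ≤ −1, i.e. tan φ tan δ ≥ 1.
The boundary is |tan φ| · |tan δ| = 1, so |φ| = 90° − |δ| = 90° − 15.1° = 74.9° in the northern hemisphere.

|φ| = 74.9°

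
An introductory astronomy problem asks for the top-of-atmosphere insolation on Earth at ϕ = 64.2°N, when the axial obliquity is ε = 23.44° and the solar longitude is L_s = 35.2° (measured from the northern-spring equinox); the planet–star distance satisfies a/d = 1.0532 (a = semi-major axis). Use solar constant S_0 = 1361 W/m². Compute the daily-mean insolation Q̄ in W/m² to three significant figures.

Q̄ ≈ 384 W/m²

Solar declination: sin δ = sin ε · sin L_s = sin 23.44° × sin 35.2° = 0.22930, so δ = +13.256°.
cos h₀ = −tan(+64.2°) tan(+13.256°) = -0.4873, h₀ = 2.0798 rad.
Bracket: h₀ sin ϕ sin δ + cos ϕ cos δ sin h₀ = 2.0798×0.90032×0.22930 + 0.43523×0.97336×0.87323 = 0.429361 + 0.369931 = 0.799292.
Inverse-square distance factor (a/d)² = 1.0532² = 1.109230.
Q̄ = (S_0/π) × 1.109230 × [bracket] = (1361/π) × 1.109230 × 0.799292 = 384.1 W/m².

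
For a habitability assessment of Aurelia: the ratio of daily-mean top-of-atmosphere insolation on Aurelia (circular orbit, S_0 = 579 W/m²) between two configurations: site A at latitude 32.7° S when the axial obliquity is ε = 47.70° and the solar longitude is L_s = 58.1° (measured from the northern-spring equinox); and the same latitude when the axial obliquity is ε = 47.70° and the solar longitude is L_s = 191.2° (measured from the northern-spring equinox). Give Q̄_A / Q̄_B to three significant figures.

Q̄_A / Q̄_B ≈ 0.221

— Configuration A (ϕ=-32.7°):
Solar declination: sin δ = sin ε · sin L_s = sin 47.70° × sin 58.1° = 0.62793, so δ = +38.897°.
cos h₀ = −tan(-32.7°) tan(+38.897°) = 0.5180, h₀ = 1.0263 rad.
Bracket: h₀ sin ϕ sin δ + cos ϕ cos δ sin h₀ = 1.0263×-0.54024×0.62793 + 0.84151×0.77827×0.85540 = -0.348155 + 0.560220 = 0.212065.
Q̄ = (S_0/π) × [bracket] = (579/π) × 0.212065 = 39.084 W/m².
— Configuration B (ϕ=-32.7°):
Solar declination: sin δ = sin ε · sin L_s = sin 47.70° × sin 191.2° = -0.14366, so δ = -8.260°.
cos h₀ = −tan(-32.7°) tan(-8.260°) = -0.0932, h₀ = 1.6641 rad.
Bracket: h₀ sin ϕ sin δ + cos ϕ cos δ sin h₀ = 1.6641×-0.54024×-0.14366 + 0.84151×0.98963×0.99565 = 0.129152 + 0.829161 = 0.958313.
Q̄ = (S_0/π) × [bracket] = (579/π) × 0.958313 = 176.62 W/m².
Ratio Q̄_A / Q̄_B = 39.084 / 176.62 = 0.2213.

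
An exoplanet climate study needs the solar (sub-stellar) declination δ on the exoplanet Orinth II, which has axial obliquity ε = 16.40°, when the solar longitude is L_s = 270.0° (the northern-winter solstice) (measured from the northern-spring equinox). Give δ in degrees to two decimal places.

sin δ = sin ε · sin L_s = sin 16.40° × sin 270.0° = -0.282341.
δ = arcsin(-0.282341) = -16.40°.

δ = -16.40°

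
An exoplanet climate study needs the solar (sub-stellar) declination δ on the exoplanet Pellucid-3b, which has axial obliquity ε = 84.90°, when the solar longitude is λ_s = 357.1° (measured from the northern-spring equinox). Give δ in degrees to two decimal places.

δ = -2.89°

sin δ = sin ε · sin λ_s = sin 84.90° × sin 357.1° = -0.050393.
δ = arcsin(-0.050393) = -2.89°.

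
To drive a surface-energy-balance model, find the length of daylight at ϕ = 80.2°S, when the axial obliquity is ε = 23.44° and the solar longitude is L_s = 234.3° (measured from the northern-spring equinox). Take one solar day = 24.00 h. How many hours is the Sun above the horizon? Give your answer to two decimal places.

Solar declination: sin δ = sin ε · sin L_s = sin 23.44° × sin 234.3° = -0.32304, so δ = -18.847°.
Sunrise equation: cos h₀ = −tan ϕ · tan δ = -1.9761 ≤ −1, so the Sun never sets (polar day) and h₀ = π.
Daylight = 2h₀/(2π) × 24.00 h = (3.1416/π) × 24.00 = 24.00 h.

24.00 h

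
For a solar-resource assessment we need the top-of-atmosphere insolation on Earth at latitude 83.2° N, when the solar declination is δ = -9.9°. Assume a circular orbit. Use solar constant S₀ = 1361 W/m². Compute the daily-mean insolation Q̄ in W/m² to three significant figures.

Q̄ ≈ 0.00 W/m²

cos H₀ = −tan(+83.2°) tan(-9.900°) = 1.4636 ≥ 1 ⇒ polar night, H₀ = 0 and Q̄ = 0.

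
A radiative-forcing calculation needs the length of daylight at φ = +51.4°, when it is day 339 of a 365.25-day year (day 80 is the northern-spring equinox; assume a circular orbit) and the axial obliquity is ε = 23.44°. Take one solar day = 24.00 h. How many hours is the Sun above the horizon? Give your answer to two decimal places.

Solar longitude: λ_s = 360° × (339 − 80)/365.25 = 255.277°.
sin δ = sin 23.44° × sin 255.277° = -0.38473, so δ = -22.627°.
cos H₀ = −tan φ · tan δ = −tan(+51.4°) × tan(-22.627°) = 0.5221, so H₀ = 1.0215 rad = 58.52°.
Daylight = 2H₀/(2π) × 24.00 h = (1.0215/π) × 24.00 = 7.80 h.

7.80 h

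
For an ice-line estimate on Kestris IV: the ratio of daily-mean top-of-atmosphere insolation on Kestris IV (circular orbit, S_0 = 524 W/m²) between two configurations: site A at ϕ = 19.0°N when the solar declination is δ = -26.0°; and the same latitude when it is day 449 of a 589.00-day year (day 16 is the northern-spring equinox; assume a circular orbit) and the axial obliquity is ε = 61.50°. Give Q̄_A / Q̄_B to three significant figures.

Q̄_A / Q̄_B ≈ 6.24

— Configuration A (ϕ=+19.0°):
cos h₀ = −tan(+19.0°) tan(-26.000°) = 0.1679, h₀ = 1.4021 rad.
Bracket: h₀ sin ϕ sin δ + cos ϕ cos δ sin h₀ = 1.4021×0.32557×-0.43837 + 0.94552×0.89879×0.98580 = -0.200108 + 0.837756 = 0.637648.
Q̄ = (S_0/π) × [bracket] = (524/π) × 0.637648 = 106.36 W/m².
— Configuration B (ϕ=+19.0°):
Solar longitude: L_s = 360° × (449 − 16)/589.00 = 264.652°.
sin δ = sin 61.50° × sin 264.652° = -0.87499, so δ = -61.044°.
cos h₀ = −tan(+19.0°) tan(-61.044°) = 0.6223, h₀ = 0.8991 rad.
Bracket: h₀ sin ϕ sin δ + cos ϕ cos δ sin h₀ = 0.8991×0.32557×-0.87499 + 0.94552×0.48414×0.78277 = -0.256127 + 0.358324 = 0.102197.
Q̄ = (S_0/π) × [bracket] = (524/π) × 0.102197 = 17.046 W/m².
Ratio Q̄_A / Q̄_B = 106.36 / 17.046 = 6.240.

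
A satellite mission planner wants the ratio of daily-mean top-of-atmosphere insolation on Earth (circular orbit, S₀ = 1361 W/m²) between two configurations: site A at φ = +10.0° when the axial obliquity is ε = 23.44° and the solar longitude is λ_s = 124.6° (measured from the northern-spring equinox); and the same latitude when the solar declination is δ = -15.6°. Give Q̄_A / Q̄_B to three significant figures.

— Configuration A (φ=+10.0°):
Solar declination: sin δ = sin ε · sin λ_s = sin 23.44° × sin 124.6° = 0.32743, so δ = +19.113°.
cos H₀ = −tan(+10.0°) tan(+19.113°) = -0.0611, H₀ = 1.6319 rad.
Bracket: H₀ sin φ sin δ + cos φ cos δ sin H₀ = 1.6319×0.17365×0.32743 + 0.98481×0.94487×0.99813 = 0.092787 + 0.928777 = 1.021564.
Q̄ = (S₀/π) × [bracket] = (1361/π) × 1.021564 = 442.56 W/m².
— Configuration B (φ=+10.0°):
cos H₀ = −tan(+10.0°) tan(-15.600°) = 0.0492, H₀ = 1.5215 rad.
Bracket: H₀ sin φ sin δ + cos φ cos δ sin H₀ = 1.5215×0.17365×-0.26892 + 0.98481×0.96316×0.99879 = -0.071051 + 0.947382 = 0.876331.
Q̄ = (S₀/π) × [bracket] = (1361/π) × 0.876331 = 379.64 W/m².
Ratio Q̄_A / Q̄_B = 442.56 / 379.64 = 1.166.

Q̄_A / Q̄_B ≈ 1.17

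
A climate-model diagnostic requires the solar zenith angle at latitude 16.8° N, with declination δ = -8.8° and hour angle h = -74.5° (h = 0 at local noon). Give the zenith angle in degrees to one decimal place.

cos θ_z = sin φ sin δ + cos φ cos δ cos h = -0.044218 + 0.252821 = 0.208603.
θ_z = arccos(0.208603) = 78.0°.

θ_z = 78.0°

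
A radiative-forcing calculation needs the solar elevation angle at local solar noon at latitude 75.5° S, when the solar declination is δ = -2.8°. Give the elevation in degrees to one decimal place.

At local noon the hour angle is zero, so the zenith angle equals |φ − δ| = |-75.5° − (-2.800°)| = 72.700°.
Elevation = 90° − 72.700° = 17.3°.

17.3°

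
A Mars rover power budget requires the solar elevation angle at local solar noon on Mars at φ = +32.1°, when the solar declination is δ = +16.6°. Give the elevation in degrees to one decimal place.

At local noon the hour angle is zero, so the zenith angle equals |φ − δ| = |+32.1° − (+16.600°)| = 15.500°.
Elevation = 90° − 15.500° = 74.5°.

74.5°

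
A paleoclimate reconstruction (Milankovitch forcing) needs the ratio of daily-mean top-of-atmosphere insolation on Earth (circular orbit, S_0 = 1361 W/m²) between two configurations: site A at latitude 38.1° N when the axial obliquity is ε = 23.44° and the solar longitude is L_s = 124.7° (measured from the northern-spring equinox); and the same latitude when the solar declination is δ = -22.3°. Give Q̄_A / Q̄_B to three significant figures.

Q̄_A / Q̄_B ≈ 2.73

— Configuration A (ϕ=+38.1°):
Solar declination: sin δ = sin ε · sin L_s = sin 23.44° × sin 124.7° = 0.32704, so δ = +19.089°.
cos h₀ = −tan(+38.1°) tan(+19.089°) = -0.2714, h₀ = 1.8456 rad.
Bracket: h₀ sin ϕ sin δ + cos ϕ cos δ sin h₀ = 1.8456×0.61704×0.32704 + 0.78694×0.94501×0.96248 = 0.372436 + 0.715764 = 1.088200.
Q̄ = (S_0/π) × [bracket] = (1361/π) × 1.088200 = 471.43 W/m².
— Configuration B (ϕ=+38.1°):
cos h₀ = −tan(+38.1°) tan(-22.300°) = 0.3216, h₀ = 1.2434 rad.
Bracket: h₀ sin ϕ sin δ + cos ϕ cos δ sin h₀ = 1.2434×0.61704×-0.37946 + 0.78694×0.92521×0.94688 = -0.291132 + 0.689409 = 0.398277.
Q̄ = (S_0/π) × [bracket] = (1361/π) × 0.398277 = 172.54 W/m².
Ratio Q̄_A / Q̄_B = 471.43 / 172.54 = 2.732.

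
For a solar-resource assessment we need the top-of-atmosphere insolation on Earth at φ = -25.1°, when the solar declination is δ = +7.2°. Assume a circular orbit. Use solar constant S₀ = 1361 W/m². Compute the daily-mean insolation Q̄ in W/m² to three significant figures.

Q̄ ≈ 354 W/m²

cos H₀ = −tan(-25.1°) tan(+7.200°) = 0.0592, H₀ = 1.5116 rad.
Bracket: H₀ sin φ sin δ + cos φ cos δ sin H₀ = 1.5116×-0.42420×0.12533 + 0.90557×0.99211×0.99825 = -0.080364 + 0.896853 = 0.816489.
Q̄ = (S₀/π) × [bracket] = (1361/π) × 0.816489 = 353.7 W/m².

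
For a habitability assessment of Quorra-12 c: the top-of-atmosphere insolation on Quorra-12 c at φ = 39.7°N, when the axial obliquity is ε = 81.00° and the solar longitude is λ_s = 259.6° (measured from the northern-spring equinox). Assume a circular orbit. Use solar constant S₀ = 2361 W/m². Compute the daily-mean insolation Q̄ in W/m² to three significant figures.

Solar declination: sin δ = sin ε · sin λ_s = sin 81.00° × sin 259.6° = -0.97146, so δ = -76.279°.
cos H₀ = −tan(+39.7°) tan(-76.279°) = 3.4003 ≥ 1 ⇒ polar night, H₀ = 0 and Q̄ = 0.

Q̄ ≈ 0.00 W/m²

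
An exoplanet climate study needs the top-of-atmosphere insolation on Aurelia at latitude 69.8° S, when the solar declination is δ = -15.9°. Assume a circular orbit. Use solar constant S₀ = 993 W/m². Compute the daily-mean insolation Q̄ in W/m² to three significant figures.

Q̄ ≈ 266 W/m²

cos H₀ = −tan(-69.8°) tan(-15.900°) = -0.7742, H₀ = 2.4563 rad.
Bracket: H₀ sin φ sin δ + cos φ cos δ sin H₀ = 2.4563×-0.93849×-0.27396 + 0.34530×0.96174×0.63292 = 0.631536 + 0.210186 = 0.841722.
Q̄ = (S₀/π) × [bracket] = (993/π) × 0.841722 = 266.1 W/m².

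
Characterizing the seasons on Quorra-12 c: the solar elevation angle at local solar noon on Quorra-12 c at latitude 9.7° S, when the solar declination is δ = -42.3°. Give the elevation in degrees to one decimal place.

57.4°

At local noon the hour angle is zero, so the zenith angle equals |ϕ − δ| = |-9.7° − (-42.300°)| = 32.600°.
Elevation = 90° − 32.600° = 57.4°.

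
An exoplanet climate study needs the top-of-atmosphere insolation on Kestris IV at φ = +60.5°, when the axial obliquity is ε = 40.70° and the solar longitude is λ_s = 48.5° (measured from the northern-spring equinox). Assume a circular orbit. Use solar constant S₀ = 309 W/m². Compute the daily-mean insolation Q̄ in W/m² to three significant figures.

Q̄ ≈ 131 W/m²

Solar declination: sin δ = sin ε · sin λ_s = sin 40.70° × sin 48.5° = 0.48839, so δ = +29.235°.
cos H₀ = −tan(+60.5°) tan(+29.235°) = -0.9892, H₀ = 2.9947 rad.
Bracket: H₀ sin φ sin δ + cos φ cos δ sin H₀ = 2.9947×0.87036×0.48839 + 0.49242×0.87262×0.14633 = 1.272972 + 0.062877 = 1.335849.
Q̄ = (S₀/π) × [bracket] = (309/π) × 1.335849 = 131.4 W/m².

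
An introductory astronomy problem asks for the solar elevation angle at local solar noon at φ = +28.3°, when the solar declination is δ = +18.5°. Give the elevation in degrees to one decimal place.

80.2°

At local noon the hour angle is zero, so the zenith angle equals |φ − δ| = |+28.3° − (+18.500°)| = 9.800°.
Elevation = 90° − 9.800° = 80.2°.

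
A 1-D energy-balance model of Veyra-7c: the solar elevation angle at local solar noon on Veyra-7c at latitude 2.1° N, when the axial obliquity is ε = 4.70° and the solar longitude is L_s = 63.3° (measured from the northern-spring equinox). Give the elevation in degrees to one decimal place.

Solar declination: sin δ = sin ε · sin L_s = sin 4.70° × sin 63.3° = 0.07320, so δ = +4.198°.
At local noon the hour angle is zero, so the zenith angle equals |ϕ − δ| = |+2.1° − (+4.198°)| = 2.098°.
Elevation = 90° − 2.098° = 87.9°.

87.9°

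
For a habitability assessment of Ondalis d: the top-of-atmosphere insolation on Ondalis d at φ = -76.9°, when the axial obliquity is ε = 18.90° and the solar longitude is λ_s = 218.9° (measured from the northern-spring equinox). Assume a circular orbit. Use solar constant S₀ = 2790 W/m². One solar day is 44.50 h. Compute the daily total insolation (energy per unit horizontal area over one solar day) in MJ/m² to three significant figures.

Solar declination: sin δ = sin ε · sin λ_s = sin 18.90° × sin 218.9° = -0.20341, so δ = -11.736°.
cos H₀ = −tan(-76.9°) tan(-11.736°) = -0.8928, H₀ = 2.6742 rad.
Bracket: H₀ sin φ sin δ + cos φ cos δ sin H₀ = 2.6742×-0.97398×-0.20341 + 0.22665×0.97909×0.45054 = 0.529805 + 0.099980 = 0.629785.
Q̄ = (S₀/π) × [bracket] = (2790/π) × 0.629785 = 559.30 W/m².
Daily total = Q̄ × 44.50 h × 3600 s/h = 559.30 × 44.50 × 3600 / 10⁶ = 89.60 MJ/m².

89.6 MJ/m²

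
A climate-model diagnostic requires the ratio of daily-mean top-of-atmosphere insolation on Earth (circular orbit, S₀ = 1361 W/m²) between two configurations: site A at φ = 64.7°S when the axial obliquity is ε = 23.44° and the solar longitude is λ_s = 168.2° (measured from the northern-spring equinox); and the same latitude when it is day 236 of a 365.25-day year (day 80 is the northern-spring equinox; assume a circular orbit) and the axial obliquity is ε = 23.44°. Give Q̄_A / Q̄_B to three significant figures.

— Configuration A (φ=-64.7°):
Solar declination: sin δ = sin ε · sin λ_s = sin 23.44° × sin 168.2° = 0.08135, so δ = +4.666°.
cos H₀ = −tan(-64.7°) tan(+4.666°) = 0.1727, H₀ = 1.3973 rad.
Bracket: H₀ sin φ sin δ + cos φ cos δ sin H₀ = 1.3973×-0.90408×0.08135 + 0.42736×0.99669×0.98498 = -0.102767 + 0.419548 = 0.316781.
Q̄ = (S₀/π) × [bracket] = (1361/π) × 0.316781 = 137.24 W/m².
— Configuration B (φ=-64.7°):
Solar longitude: λ_s = 360° × (236 − 80)/365.25 = 153.758°.
sin δ = sin 23.44° × sin 153.758° = 0.17589, so δ = +10.130°.
cos H₀ = −tan(-64.7°) tan(+10.130°) = 0.3780, H₀ = 1.1832 rad.
Bracket: H₀ sin φ sin δ + cos φ cos δ sin H₀ = 1.1832×-0.90408×0.17589 + 0.42736×0.98441×0.92581 = -0.188151 + 0.389486 = 0.201335.
Q̄ = (S₀/π) × [bracket] = (1361/π) × 0.201335 = 87.222 W/m².
Ratio Q̄_A / Q̄_B = 137.24 / 87.222 = 1.573.

Q̄_A / Q̄_B ≈ 1.57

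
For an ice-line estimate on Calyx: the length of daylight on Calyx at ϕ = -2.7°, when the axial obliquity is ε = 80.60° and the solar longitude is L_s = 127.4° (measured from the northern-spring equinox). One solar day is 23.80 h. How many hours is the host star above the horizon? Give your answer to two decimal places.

11.45 h

Solar declination: sin δ = sin ε · sin L_s = sin 80.60° × sin 127.4° = 0.78375, so δ = +51.605°.
cos h₀ = −tan ϕ · tan δ = −tan(-2.7°) × tan(+51.605°) = 0.0595, so h₀ = 1.5113 rad = 86.59°.
Daylight = 2h₀/(2π) × 23.80 h = (1.5113/π) × 23.80 = 11.45 h.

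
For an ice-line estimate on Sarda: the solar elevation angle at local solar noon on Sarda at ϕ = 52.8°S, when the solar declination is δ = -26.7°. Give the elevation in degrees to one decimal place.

63.9°

At local noon the hour angle is zero, so the zenith angle equals |ϕ − δ| = |-52.8° − (-26.700°)| = 26.100°.
Elevation = 90° − 26.100° = 63.9°.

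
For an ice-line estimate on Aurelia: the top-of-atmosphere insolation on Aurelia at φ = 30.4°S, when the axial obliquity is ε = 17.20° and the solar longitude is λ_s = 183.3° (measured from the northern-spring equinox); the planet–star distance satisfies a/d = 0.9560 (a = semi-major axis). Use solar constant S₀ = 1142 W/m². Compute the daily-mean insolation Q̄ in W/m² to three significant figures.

Solar declination: sin δ = sin ε · sin λ_s = sin 17.20° × sin 183.3° = -0.01702, so δ = -0.975°.
cos H₀ = −tan(-30.4°) tan(-0.975°) = -0.0100, H₀ = 1.5808 rad.
Bracket: H₀ sin φ sin δ + cos φ cos δ sin H₀ = 1.5808×-0.50603×-0.01702 + 0.86251×0.99986×0.99995 = 0.013615 + 0.862346 = 0.875961.
Inverse-square distance factor (a/d)² = 0.9560² = 0.913936.
Q̄ = (S₀/π) × 0.913936 × [bracket] = (1142/π) × 0.913936 × 0.875961 = 291.0 W/m².

Q̄ ≈ 291 W/m²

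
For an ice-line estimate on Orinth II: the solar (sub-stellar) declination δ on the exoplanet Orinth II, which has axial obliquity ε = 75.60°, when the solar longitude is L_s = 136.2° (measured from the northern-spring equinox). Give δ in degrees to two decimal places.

sin δ = sin ε · sin L_s = sin 75.60° × sin 136.2° = 0.670398.
δ = arcsin(0.670398) = +42.10°.

δ = +42.10°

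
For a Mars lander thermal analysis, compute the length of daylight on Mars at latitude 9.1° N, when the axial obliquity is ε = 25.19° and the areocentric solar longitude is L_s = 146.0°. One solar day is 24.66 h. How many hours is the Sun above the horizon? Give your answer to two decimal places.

12.64 h

sin δ = sin 25.19° × sin 146.0° = 0.23800, so δ = +13.769°.
cos h₀ = −tan ϕ · tan δ = −tan(+9.1°) × tan(+13.769°) = -0.0393, so h₀ = 1.6101 rad = 92.25°.
Daylight = 2h₀/(2π) × 24.66 h = (1.6101/π) × 24.66 = 12.64 h.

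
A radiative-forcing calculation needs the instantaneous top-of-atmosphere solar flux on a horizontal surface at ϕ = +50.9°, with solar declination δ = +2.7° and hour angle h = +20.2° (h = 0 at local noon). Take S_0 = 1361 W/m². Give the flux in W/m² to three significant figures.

854 W/m²

cos θ_z = sin ϕ sin δ + cos ϕ cos δ cos h = 0.036557 + 0.591228 = 0.627785.
Flux = S_0 · cos θ_z = 1361 × 0.627785 = 854.4 W/m².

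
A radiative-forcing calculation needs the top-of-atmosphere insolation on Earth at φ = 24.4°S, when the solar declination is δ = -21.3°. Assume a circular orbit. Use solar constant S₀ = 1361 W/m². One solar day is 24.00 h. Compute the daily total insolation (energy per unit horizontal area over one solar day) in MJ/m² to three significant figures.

cos H₀ = −tan(-24.4°) tan(-21.300°) = -0.1769, H₀ = 1.7486 rad.
Bracket: H₀ sin φ sin δ + cos φ cos δ sin H₀ = 1.7486×-0.41310×-0.36325 + 0.91068×0.93169×0.98424 = 0.262392 + 0.835100 = 1.097492.
Q̄ = (S₀/π) × [bracket] = (1361/π) × 1.097492 = 475.46 W/m².
Daily total = Q̄ × 24.00 h × 3600 s/h = 475.46 × 24.00 × 3600 / 10⁶ = 41.08 MJ/m².

41.1 MJ/m²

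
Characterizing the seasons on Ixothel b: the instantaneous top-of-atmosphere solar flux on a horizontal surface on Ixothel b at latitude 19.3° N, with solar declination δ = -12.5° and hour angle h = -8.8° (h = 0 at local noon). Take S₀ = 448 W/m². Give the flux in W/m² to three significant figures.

cos θ_z = sin φ sin δ + cos φ cos δ cos h = -0.071536 + 0.910582 = 0.839046.
Flux = S₀ · cos θ_z = 448 × 0.839046 = 375.9 W/m².

376 W/m²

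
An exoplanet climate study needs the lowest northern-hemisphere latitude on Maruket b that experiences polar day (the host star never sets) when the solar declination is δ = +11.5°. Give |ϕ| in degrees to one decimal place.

|ϕ| = 78.5°

Polar day requires cos h₀ = −tan ϕ tan δ ≤ −1, i.e. tan ϕ tan δ ≥ 1.
The boundary is |tan ϕ| · |tan δ| = 1, so |ϕ| = 90° − |δ| = 90° − 11.5° = 78.5° in the northern hemisphere.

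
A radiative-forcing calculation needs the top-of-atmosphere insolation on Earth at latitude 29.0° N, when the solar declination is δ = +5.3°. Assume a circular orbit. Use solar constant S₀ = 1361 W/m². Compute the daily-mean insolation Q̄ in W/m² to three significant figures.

Q̄ ≈ 408 W/m²

cos H₀ = −tan(+29.0°) tan(+5.300°) = -0.0514, H₀ = 1.6222 rad.
Bracket: H₀ sin φ sin δ + cos φ cos δ sin H₀ = 1.6222×0.48481×0.09237 + 0.87462×0.99572×0.99868 = 0.072645 + 0.869727 = 0.942372.
Q̄ = (S₀/π) × [bracket] = (1361/π) × 0.942372 = 408.3 W/m².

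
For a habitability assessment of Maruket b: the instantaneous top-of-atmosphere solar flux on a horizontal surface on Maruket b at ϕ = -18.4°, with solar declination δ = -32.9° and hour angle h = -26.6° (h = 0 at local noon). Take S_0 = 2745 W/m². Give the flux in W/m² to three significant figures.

cos θ_z = sin ϕ sin δ + cos ϕ cos δ cos h = 0.171452 + 0.712368 = 0.883820.
Flux = S_0 · cos θ_z = 2745 × 0.883820 = 2426 W/m².

2.43e+03 W/m²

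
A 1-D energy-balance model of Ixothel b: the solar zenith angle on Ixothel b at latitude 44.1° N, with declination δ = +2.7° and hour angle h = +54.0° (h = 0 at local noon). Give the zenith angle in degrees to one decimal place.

cos θ_z = sin φ sin δ + cos φ cos δ cos h = 0.032782 + 0.421635 = 0.454417.
θ_z = arccos(0.454417) = 63.0°.

θ_z = 63.0°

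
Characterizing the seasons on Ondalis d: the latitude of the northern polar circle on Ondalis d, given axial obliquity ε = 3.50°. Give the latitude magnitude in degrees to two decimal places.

86.50°

The polar circle is the lowest latitude that experiences at least one full rotation of continuous daylight at the northern-summer solstice; it lies at |φ| = 90° − ε = 90° − 3.50° = 86.50°.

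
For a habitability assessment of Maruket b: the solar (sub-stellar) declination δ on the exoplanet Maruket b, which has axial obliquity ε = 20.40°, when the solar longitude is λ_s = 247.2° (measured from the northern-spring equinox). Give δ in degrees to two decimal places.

δ = -18.74°

sin δ = sin ε · sin λ_s = sin 20.40° × sin 247.2° = -0.321336.
δ = arcsin(-0.321336) = -18.74°.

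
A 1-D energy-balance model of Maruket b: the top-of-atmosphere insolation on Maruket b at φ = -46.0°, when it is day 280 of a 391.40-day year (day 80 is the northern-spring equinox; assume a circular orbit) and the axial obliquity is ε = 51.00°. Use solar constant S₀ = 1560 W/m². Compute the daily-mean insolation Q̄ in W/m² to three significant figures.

Q̄ ≈ 375 W/m²

Solar longitude: λ_s = 360° × (280 − 80)/391.40 = 183.955°.
sin δ = sin 51.00° × sin 183.955° = -0.05360, so δ = -3.073°.
cos H₀ = −tan(-46.0°) tan(-3.073°) = -0.0556, H₀ = 1.6264 rad.
Bracket: H₀ sin φ sin δ + cos φ cos δ sin H₀ = 1.6264×-0.71934×-0.05360 + 0.69466×0.99856×0.99845 = 0.062708 + 0.692585 = 0.755293.
Q̄ = (S₀/π) × [bracket] = (1560/π) × 0.755293 = 375.1 W/m².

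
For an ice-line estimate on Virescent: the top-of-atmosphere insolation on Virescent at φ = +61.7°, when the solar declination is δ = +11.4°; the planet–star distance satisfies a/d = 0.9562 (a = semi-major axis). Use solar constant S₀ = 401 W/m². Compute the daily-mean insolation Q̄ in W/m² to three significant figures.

Q̄ ≈ 90.0 W/m²

cos H₀ = −tan(+61.7°) tan(+11.400°) = -0.3745, H₀ = 1.9546 rad.
Bracket: H₀ sin φ sin δ + cos φ cos δ sin H₀ = 1.9546×0.88048×0.19766 + 0.47409×0.98027×0.92724 = 0.340170 + 0.430922 = 0.771092.
Inverse-square distance factor (a/d)² = 0.9562² = 0.914318.
Q̄ = (S₀/π) × 0.914318 × [bracket] = (401/π) × 0.914318 × 0.771092 = 89.99 W/m².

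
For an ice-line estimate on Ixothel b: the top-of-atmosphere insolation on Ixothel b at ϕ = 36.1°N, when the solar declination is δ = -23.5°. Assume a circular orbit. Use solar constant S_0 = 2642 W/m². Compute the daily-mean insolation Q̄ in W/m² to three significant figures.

cos h₀ = −tan(+36.1°) tan(-23.500°) = 0.3171, h₀ = 1.2482 rad.
Bracket: h₀ sin ϕ sin δ + cos ϕ cos δ sin h₀ = 1.2482×0.58920×-0.39875 + 0.80799×0.91706×0.94840 = -0.293256 + 0.702741 = 0.409485.
Q̄ = (S_0/π) × [bracket] = (2642/π) × 0.409485 = 344.4 W/m².

Q̄ ≈ 344 W/m²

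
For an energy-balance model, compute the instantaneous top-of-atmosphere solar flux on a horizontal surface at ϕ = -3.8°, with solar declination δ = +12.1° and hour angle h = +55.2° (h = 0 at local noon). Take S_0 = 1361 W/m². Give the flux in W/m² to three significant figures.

cos θ_z = sin ϕ sin δ + cos ϕ cos δ cos h = -0.013892 + 0.556807 = 0.542915.
Flux = S_0 · cos θ_z = 1361 × 0.542915 = 738.9 W/m².

739 W/m²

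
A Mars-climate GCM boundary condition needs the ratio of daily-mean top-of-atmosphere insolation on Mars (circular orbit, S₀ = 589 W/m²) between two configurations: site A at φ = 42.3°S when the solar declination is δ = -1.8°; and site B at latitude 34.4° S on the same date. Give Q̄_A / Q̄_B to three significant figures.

Q̄_A / Q̄_B ≈ 0.906

— Configuration A (φ=-42.3°):
cos H₀ = −tan(-42.3°) tan(-1.800°) = -0.0286, H₀ = 1.5994 rad.
Bracket: H₀ sin φ sin δ + cos φ cos δ sin H₀ = 1.5994×-0.67301×-0.03141 + 0.73963×0.99951×0.99959 = 0.033810 + 0.738964 = 0.772774.
Q̄ = (S₀/π) × [bracket] = (589/π) × 0.772774 = 144.88 W/m².
— Configuration B (φ=-34.4°):
cos H₀ = −tan(-34.4°) tan(-1.800°) = -0.0215, H₀ = 1.5923 rad.
Bracket: H₀ sin φ sin δ + cos φ cos δ sin H₀ = 1.5923×-0.56497×-0.03141 + 0.82511×0.99951×0.99977 = 0.028256 + 0.824516 = 0.852772.
Q̄ = (S₀/π) × [bracket] = (589/π) × 0.852772 = 159.88 W/m².
Ratio Q̄_A / Q̄_B = 144.88 / 159.88 = 0.9062.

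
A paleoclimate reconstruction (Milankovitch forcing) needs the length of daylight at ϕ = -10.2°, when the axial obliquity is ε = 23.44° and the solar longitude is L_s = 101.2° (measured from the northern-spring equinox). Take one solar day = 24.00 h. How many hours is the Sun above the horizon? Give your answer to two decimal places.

Solar declination: sin δ = sin ε · sin L_s = sin 23.44° × sin 101.2° = 0.39021, so δ = +22.968°.
cos h₀ = −tan ϕ · tan δ = −tan(-10.2°) × tan(+22.968°) = 0.0763, so h₀ = 1.4945 rad = 85.63°.
Daylight = 2h₀/(2π) × 24.00 h = (1.4945/π) × 24.00 = 11.42 h.

11.42 h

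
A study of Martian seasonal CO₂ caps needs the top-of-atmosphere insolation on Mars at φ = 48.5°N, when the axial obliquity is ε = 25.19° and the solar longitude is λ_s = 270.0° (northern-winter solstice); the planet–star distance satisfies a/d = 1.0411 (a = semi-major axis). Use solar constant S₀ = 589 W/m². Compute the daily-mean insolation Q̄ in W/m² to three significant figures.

Solar declination: sin δ = sin ε · sin λ_s = sin 25.19° × sin 270.0° = -0.42562, so δ = -25.190°.
cos H₀ = −tan(+48.5°) tan(-25.190°) = 0.5316, H₀ = 1.0103 rad.
Bracket: H₀ sin φ sin δ + cos φ cos δ sin H₀ = 1.0103×0.74896×-0.42562 + 0.66262×0.90490×0.84697 = -0.322056 + 0.507847 = 0.185791.
Inverse-square distance factor (a/d)² = 1.0411² = 1.083889.
Q̄ = (S₀/π) × 1.083889 × [bracket] = (589/π) × 1.083889 × 0.185791 = 37.76 W/m².

Q̄ ≈ 37.8 W/m²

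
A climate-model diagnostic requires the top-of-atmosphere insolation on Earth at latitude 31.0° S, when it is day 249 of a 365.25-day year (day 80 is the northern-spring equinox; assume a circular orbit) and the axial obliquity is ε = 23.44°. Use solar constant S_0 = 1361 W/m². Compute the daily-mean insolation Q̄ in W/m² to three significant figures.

Q̄ ≈ 338 W/m²

Solar longitude: L_s = 360° × (249 − 80)/365.25 = 166.571°.
sin δ = sin 23.44° × sin 166.571° = 0.09238, so δ = +5.301°.
cos h₀ = −tan(-31.0°) tan(+5.301°) = 0.0557, h₀ = 1.5150 rad.
Bracket: h₀ sin ϕ sin δ + cos ϕ cos δ sin h₀ = 1.5150×-0.51504×0.09238 + 0.85717×0.99572×0.99844 = -0.072083 + 0.852170 = 0.780087.
Q̄ = (S_0/π) × [bracket] = (1361/π) × 0.780087 = 337.9 W/m².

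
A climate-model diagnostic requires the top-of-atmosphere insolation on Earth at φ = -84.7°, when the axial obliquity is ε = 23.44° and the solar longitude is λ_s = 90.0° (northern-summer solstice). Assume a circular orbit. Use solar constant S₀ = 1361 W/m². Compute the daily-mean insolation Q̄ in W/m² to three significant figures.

Solar declination: sin δ = sin ε · sin λ_s = sin 23.44° × sin 90.0° = 0.39779, so δ = +23.440°.
cos H₀ = −tan(-84.7°) tan(+23.440°) = 4.6737 ≥ 1 ⇒ polar night, H₀ = 0 and Q̄ = 0.

Q̄ ≈ 0.00 W/m²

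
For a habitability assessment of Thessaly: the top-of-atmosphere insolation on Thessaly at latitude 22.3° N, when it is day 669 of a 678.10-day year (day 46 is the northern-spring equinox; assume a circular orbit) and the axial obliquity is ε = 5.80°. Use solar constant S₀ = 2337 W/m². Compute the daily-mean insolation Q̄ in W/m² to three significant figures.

Solar longitude: λ_s = 360° × (669 − 46)/678.10 = 330.748°.
sin δ = sin 5.80° × sin 330.748° = -0.04938, so δ = -2.831°.
cos H₀ = −tan(+22.3°) tan(-2.831°) = 0.0203, H₀ = 1.5505 rad.
Bracket: H₀ sin φ sin δ + cos φ cos δ sin H₀ = 1.5505×0.37946×-0.04938 + 0.92521×0.99878×0.99979 = -0.029053 + 0.923887 = 0.894834.
Q̄ = (S₀/π) × [bracket] = (2337/π) × 0.894834 = 665.7 W/m².

Q̄ ≈ 666 W/m²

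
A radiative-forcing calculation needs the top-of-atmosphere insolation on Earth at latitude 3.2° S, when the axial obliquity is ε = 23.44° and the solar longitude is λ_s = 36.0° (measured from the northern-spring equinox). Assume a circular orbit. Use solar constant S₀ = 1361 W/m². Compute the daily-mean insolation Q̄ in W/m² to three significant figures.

Solar declination: sin δ = sin ε · sin λ_s = sin 23.44° × sin 36.0° = 0.23381, so δ = +13.522°.
cos H₀ = −tan(-3.2°) tan(+13.522°) = 0.0134, H₀ = 1.5574 rad.
Bracket: H₀ sin φ sin δ + cos φ cos δ sin H₀ = 1.5574×-0.05582×0.23381 + 0.99844×0.97228×0.99991 = -0.020326 + 0.970676 = 0.950350.
Q̄ = (S₀/π) × [bracket] = (1361/π) × 0.950350 = 411.7 W/m².

Q̄ ≈ 412 W/m²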